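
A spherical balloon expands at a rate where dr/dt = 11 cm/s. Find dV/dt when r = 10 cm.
4400π cm³/s

V = (4/3)πr³
dV/dt = dV/dr · dr/dt = 4πr² · 11
At r = 10: dV/dt = 4400π cm³/s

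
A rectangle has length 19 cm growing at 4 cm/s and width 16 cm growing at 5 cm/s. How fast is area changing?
159 cm²/s

A = lw
dA/dt = w·dl/dt + l·dw/dt = 16·4 + 19·5 = 159 cm²/s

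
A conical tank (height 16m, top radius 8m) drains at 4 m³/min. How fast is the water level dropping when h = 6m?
4/(9π) ≈ 0.1415 m/min

r/h = 8/16, so r = (1/2)h
V = (1/3)πr²h = (1/3)π((1/2)h)²h = (1/12)πh³
dV/dh = (1/4)πh²
dh/dt = (dV/dt)/(dV/dh) = -4/((1/4)π·6²) = -4/(9π) m/min
The level is dropping at 4/(9π) ≈ 0.1415 m/min.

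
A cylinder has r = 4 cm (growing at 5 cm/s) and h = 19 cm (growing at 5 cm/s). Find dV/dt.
840π cm³/s

V = πr²h
dV/dt = 2πrh·dr/dt + πr²·dh/dt
= 2π(4)(19)(5) + π(4)²(5)
= 840π cm³/s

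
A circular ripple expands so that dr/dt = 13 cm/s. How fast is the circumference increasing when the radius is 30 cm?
26π cm/s

C = 2πr
dC/dt = 2π · dr/dt = 2π · 13 = 26π cm/s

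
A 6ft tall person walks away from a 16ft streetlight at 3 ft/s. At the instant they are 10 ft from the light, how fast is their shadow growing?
9/5 ft/s

By similar triangles: 16/(x+s) = 6/s
Solving: s = 6x/10
ds/dt = 6/10 · dx/dt = 3/5 · 3 = 9/5 ft/s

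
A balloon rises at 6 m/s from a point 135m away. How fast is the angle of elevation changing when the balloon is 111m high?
0.026517 rad/s

tan(θ) = y/135
sec²(θ) · dθ/dt = (1/135) · dy/dt
dθ/dt = cos²(θ)/135 · 6 = 135/(135² + 111²) · 6
dθ/dt = 0.026517 rad/s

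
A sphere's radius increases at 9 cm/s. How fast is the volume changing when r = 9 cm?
2916π cm³/s

V = (4/3)πr³
dV/dt = dV/dr · dr/dt = 4πr² · 9
At r = 9: dV/dt = 2916π cm³/s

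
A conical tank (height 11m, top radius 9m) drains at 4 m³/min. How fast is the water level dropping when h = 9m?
484/(6561π) ≈ 0.02348 m/min

r/h = 9/11, so r = (9/11)h
V = (1/3)πr²h = (1/3)π((9/11)h)²h = (27/121)πh³
dV/dh = (81/121)πh²
dh/dt = (dV/dt)/(dV/dh) = -4/((81/121)π·9²) = -484/(6561π) m/min
The level is dropping at 484/(6561π) ≈ 0.02348 m/min.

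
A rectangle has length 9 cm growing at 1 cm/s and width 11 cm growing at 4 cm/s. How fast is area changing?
47 cm²/s

A = lw
dA/dt = w·dl/dt + l·dw/dt = 11·1 + 9·4 = 47 cm²/s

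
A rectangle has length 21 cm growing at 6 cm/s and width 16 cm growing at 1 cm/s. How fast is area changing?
117 cm²/s

A = lw
dA/dt = w·dl/dt + l·dw/dt = 16·6 + 21·1 = 117 cm²/s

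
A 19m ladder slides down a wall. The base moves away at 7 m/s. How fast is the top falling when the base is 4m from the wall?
28√345/345 ≈ 1.507 m/s

x² + y² = 19²
2x·dx/dt + 2y·dy/dt = 0
dy/dt = -x/y · dx/dt = -4/√345 · 7 = -28√345/345 m/s
The top is descending at 28√345/345 ≈ 1.507 m/s.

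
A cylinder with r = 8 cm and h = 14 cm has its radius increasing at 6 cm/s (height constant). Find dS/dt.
360π cm²/s

S = 2πrh + 2πr² (lateral + bases)
dS/dt = (2πh + 4πr)·dr/dt = (2π·14 + 4π·8)·6
= 360π cm²/s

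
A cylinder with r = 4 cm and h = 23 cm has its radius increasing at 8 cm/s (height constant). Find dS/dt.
496π cm²/s

S = 2πrh + 2πr² (lateral + bases)
dS/dt = (2πh + 4πr)·dr/dt = (2π·23 + 4π·4)·8
= 496π cm²/s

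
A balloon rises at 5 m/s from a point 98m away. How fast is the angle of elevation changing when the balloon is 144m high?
0.01615 rad/s

tan(θ) = y/98
sec²(θ) · dθ/dt = (1/98) · dy/dt
dθ/dt = cos²(θ)/98 · 5 = 98/(98² + 144²) · 5
dθ/dt = 0.01615 rad/s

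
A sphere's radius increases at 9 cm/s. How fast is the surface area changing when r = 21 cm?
1512π cm²/s

S = 4πr²
dS/dt = dS/dr · dr/dt = 8πr · 9
At r = 21: dS/dt = 1512π cm²/s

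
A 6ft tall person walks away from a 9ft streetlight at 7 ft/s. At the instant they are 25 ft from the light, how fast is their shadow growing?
14 ft/s

By similar triangles: 9/(x+s) = 6/s
Solving: s = 6x/3
ds/dt = 6/3 · dx/dt = 2 · 7 = 14 ft/s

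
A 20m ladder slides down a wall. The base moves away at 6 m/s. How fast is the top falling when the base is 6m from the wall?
18√91/91 ≈ 1.887 m/s

x² + y² = 20²
2x·dx/dt + 2y·dy/dt = 0
dy/dt = -x/y · dx/dt = -6/(2√91) · 6 = -18√91/91 m/s
The top is descending at 18√91/91 ≈ 1.887 m/s.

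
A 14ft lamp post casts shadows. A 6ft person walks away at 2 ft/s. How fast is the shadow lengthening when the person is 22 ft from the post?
3/2 ft/s

By similar triangles: 14/(x+s) = 6/s
Solving: s = 6x/8
ds/dt = 6/8 · dx/dt = 3/4 · 2 = 3/2 ft/s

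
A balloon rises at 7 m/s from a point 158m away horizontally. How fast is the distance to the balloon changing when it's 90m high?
315√8266/8266 ≈ 3.465 m/s

z² = 158² + y²
z = √(158² + 90²) = 2√8266
dz/dt = y/z · dy/dt = 90/(2√8266) · 7 = 315√8266/8266 ≈ 3.465 m/s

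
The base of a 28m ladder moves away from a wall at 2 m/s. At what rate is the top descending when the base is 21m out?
6√7/7 ≈ 2.268 m/s

x² + y² = 28²
2x·dx/dt + 2y·dy/dt = 0
dy/dt = -x/y · dx/dt = -21/(7√7) · 2 = -6√7/7 m/s
The top is descending at 6√7/7 ≈ 2.268 m/s.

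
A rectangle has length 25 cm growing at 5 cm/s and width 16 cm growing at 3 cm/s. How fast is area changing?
155 cm²/s

A = lw
dA/dt = w·dl/dt + l·dw/dt = 16·5 + 25·3 = 155 cm²/s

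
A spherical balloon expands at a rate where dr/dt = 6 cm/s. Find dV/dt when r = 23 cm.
12696π cm³/s

V = (4/3)πr³
dV/dt = dV/dr · dr/dt = 4πr² · 6
At r = 23: dV/dt = 12696π cm³/s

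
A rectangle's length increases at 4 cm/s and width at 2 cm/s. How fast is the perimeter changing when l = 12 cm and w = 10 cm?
12 cm/s

P = 2(l + w)
dP/dt = 2(dl/dt + dw/dt) = 2(4 + 2) = 12 cm/s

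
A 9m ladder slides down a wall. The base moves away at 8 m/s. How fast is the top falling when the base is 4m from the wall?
32√65/65 ≈ 3.969 m/s

x² + y² = 9²
2x·dx/dt + 2y·dy/dt = 0
dy/dt = -x/y · dx/dt = -4/√65 · 8 = -32√65/65 m/s
The top is descending at 32√65/65 ≈ 3.969 m/s.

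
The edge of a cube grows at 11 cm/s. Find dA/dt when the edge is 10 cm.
1320 cm²/s

A = 6s²
dA/dt = 12s · ds/dt = 12·10·11 = 1320 cm²/s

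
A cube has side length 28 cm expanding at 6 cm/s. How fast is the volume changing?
14112 cm³/s

V = s³
dV/dt = 3s² · ds/dt = 3·28²·6 = 14112 cm³/s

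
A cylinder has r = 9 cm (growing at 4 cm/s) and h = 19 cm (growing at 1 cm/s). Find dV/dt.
1449π cm³/s

V = πr²h
dV/dt = 2πrh·dr/dt + πr²·dh/dt
= 2π(9)(19)(4) + π(9)²(1)
= 1449π cm³/s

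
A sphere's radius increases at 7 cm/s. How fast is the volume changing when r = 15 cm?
6300π cm³/s

V = (4/3)πr³
dV/dt = dV/dr · dr/dt = 4πr² · 7
At r = 15: dV/dt = 6300π cm³/s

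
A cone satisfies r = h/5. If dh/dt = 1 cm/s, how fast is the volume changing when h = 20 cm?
16π cm³/s

V = (1/3)π(h/5)²h = πh³/75
dV/dt = πh²/25 · 1
At h = 20: dV/dt = 16π cm³/s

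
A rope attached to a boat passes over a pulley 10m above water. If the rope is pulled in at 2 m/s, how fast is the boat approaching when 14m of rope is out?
7√6/6 ≈ 2.858 m/s

rope² = x² + 10²
x = √(14² - 10²) = 4√6
dx/dt = (rope/x) · d(rope)/dt = (14/(4√6)) · (-2) = -7√6/6 m/s
The boat approaches at 7√6/6 ≈ 2.858 m/s.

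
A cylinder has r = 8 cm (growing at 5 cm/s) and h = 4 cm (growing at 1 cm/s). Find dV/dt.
384π cm³/s

V = πr²h
dV/dt = 2πrh·dr/dt + πr²·dh/dt
= 2π(8)(4)(5) + π(8)²(1)
= 384π cm³/s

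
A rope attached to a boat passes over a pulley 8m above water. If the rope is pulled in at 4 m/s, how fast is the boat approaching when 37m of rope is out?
148√145/435 ≈ 4.097 m/s

rope² = x² + 8²
x = √(37² - 8²) = 3√145
dx/dt = (rope/x) · d(rope)/dt = (37/(3√145)) · (-4) = -148√145/435 m/s
The boat approaches at 148√145/435 ≈ 4.097 m/s.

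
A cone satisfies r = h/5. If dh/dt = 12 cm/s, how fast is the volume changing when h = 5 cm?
12π cm³/s

V = (1/3)π(h/5)²h = πh³/75
dV/dt = πh²/25 · 12
At h = 5: dV/dt = 12π cm³/s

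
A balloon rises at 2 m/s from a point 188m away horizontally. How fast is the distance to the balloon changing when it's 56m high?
28√2405/2405 ≈ 0.571 m/s

z² = 188² + y²
z = √(188² + 56²) = 4√2405
dz/dt = y/z · dy/dt = 56/(4√2405) · 2 = 28√2405/2405 ≈ 0.571 m/s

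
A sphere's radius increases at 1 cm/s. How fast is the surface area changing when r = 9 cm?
72π cm²/s

S = 4πr²
dS/dt = dS/dr · dr/dt = 8πr · 1
At r = 9: dS/dt = 72π cm²/s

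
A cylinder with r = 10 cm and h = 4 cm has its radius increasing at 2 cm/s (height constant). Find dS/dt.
96π cm²/s

S = 2πrh + 2πr² (lateral + bases)
dS/dt = (2πh + 4πr)·dr/dt = (2π·4 + 4π·10)·2
= 96π cm²/s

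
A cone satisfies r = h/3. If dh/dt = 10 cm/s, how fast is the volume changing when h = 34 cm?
11560π/9 cm³/s

V = (1/3)π(h/3)²h = πh³/27
dV/dt = πh²/9 · 10
At h = 34: dV/dt = 11560π/9 cm³/s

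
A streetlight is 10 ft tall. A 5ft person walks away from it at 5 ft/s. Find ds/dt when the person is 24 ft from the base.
5 ft/s

By similar triangles: 10/(x+s) = 5/s
Solving: s = 5x/5
ds/dt = 5/5 · dx/dt = 1 · 5 = 5 ft/s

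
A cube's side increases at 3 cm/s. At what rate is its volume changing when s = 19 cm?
3249 cm³/s

V = s³
dV/dt = 3s² · ds/dt = 3·19²·3 = 3249 cm³/s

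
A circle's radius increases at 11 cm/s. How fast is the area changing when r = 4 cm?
88π cm²/s

A = πr²
dA/dt = 2πr · dr/dt = 2π(4)(11) = 88π cm²/s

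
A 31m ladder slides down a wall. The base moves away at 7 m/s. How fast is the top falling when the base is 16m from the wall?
112√705/705 ≈ 4.218 m/s

x² + y² = 31²
2x·dx/dt + 2y·dy/dt = 0
dy/dt = -x/y · dx/dt = -16/√705 · 7 = -112√705/705 m/s
The top is descending at 112√705/705 ≈ 4.218 m/s.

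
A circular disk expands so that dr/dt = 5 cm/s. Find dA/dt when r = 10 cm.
100π cm²/s

A = πr²
dA/dt = 2πr · dr/dt = 2π(10)(5) = 100π cm²/s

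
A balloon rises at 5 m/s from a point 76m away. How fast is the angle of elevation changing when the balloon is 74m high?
0.033772 rad/s

tan(θ) = y/76
sec²(θ) · dθ/dt = (1/76) · dy/dt
dθ/dt = cos²(θ)/76 · 5 = 76/(76² + 74²) · 5
dθ/dt = 0.033772 rad/s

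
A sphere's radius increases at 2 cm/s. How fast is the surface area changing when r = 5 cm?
80π cm²/s

S = 4πr²
dS/dt = dS/dr · dr/dt = 8πr · 2
At r = 5: dS/dt = 80π cm²/s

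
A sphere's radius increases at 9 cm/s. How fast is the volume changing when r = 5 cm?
900π cm³/s

V = (4/3)πr³
dV/dt = dV/dr · dr/dt = 4πr² · 9
At r = 5: dV/dt = 900π cm³/s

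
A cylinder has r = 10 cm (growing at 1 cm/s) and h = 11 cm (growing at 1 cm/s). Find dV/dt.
320π cm³/s

V = πr²h
dV/dt = 2πrh·dr/dt + πr²·dh/dt
= 2π(10)(11)(1) + π(10)²(1)
= 320π cm³/s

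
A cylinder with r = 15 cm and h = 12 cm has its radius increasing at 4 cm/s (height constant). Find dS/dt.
336π cm²/s

S = 2πrh + 2πr² (lateral + bases)
dS/dt = (2πh + 4πr)·dr/dt = (2π·12 + 4π·15)·4
= 336π cm²/s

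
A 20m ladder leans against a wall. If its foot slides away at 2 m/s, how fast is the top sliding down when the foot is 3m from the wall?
6√391/391 ≈ 0.3034 m/s

x² + y² = 20²
2x·dx/dt + 2y·dy/dt = 0
dy/dt = -x/y · dx/dt = -3/√391 · 2 = -6√391/391 m/s
The top is descending at 6√391/391 ≈ 0.3034 m/s.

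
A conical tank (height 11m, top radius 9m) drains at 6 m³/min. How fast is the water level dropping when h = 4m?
121/(216π) ≈ 0.1783 m/min

r/h = 9/11, so r = (9/11)h
V = (1/3)πr²h = (1/3)π((9/11)h)²h = (27/121)πh³
dV/dh = (81/121)πh²
dh/dt = (dV/dt)/(dV/dh) = -6/((81/121)π·4²) = -121/(216π) m/min
The level is dropping at 121/(216π) ≈ 0.1783 m/min.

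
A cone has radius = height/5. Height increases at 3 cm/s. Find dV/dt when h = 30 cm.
108π cm³/s

V = (1/3)π(h/5)²h = πh³/75
dV/dt = πh²/25 · 3
At h = 30: dV/dt = 108π cm³/s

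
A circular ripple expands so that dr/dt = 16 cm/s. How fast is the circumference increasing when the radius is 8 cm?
32π cm/s

C = 2πr
dC/dt = 2π · dr/dt = 2π · 16 = 32π cm/s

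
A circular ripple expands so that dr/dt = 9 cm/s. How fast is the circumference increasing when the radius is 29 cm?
18π cm/s

C = 2πr
dC/dt = 2π · dr/dt = 2π · 9 = 18π cm/s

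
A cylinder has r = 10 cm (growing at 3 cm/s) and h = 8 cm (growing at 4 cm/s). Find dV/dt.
880π cm³/s

V = πr²h
dV/dt = 2πrh·dr/dt + πr²·dh/dt
= 2π(10)(8)(3) + π(10)²(4)
= 880π cm³/s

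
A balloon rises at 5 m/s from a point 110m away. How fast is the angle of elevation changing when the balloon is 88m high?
0.027716 rad/s

tan(θ) = y/110
sec²(θ) · dθ/dt = (1/110) · dy/dt
dθ/dt = cos²(θ)/110 · 5 = 110/(110² + 88²) · 5
dθ/dt = 0.027716 rad/s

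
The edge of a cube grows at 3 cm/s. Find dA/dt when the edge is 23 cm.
828 cm²/s

A = 6s²
dA/dt = 12s · ds/dt = 12·23·3 = 828 cm²/s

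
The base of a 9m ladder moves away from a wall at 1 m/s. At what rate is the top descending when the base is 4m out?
4√65/65 ≈ 0.4961 m/s

x² + y² = 9²
2x·dx/dt + 2y·dy/dt = 0
dy/dt = -x/y · dx/dt = -4/√65 · 1 = -4√65/65 m/s
The top is descending at 4√65/65 ≈ 0.4961 m/s.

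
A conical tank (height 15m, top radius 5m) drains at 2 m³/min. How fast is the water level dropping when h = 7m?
18/(49π) ≈ 0.1169 m/min

r/h = 5/15, so r = (1/3)h
V = (1/3)πr²h = (1/3)π((1/3)h)²h = (1/27)πh³
dV/dh = (1/9)πh²
dh/dt = (dV/dt)/(dV/dh) = -2/((1/9)π·7²) = -18/(49π) m/min
The level is dropping at 18/(49π) ≈ 0.1169 m/min.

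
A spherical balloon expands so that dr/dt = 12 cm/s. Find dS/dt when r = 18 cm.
1728π cm²/s

S = 4πr²
dS/dt = dS/dr · dr/dt = 8πr · 12
At r = 18: dS/dt = 1728π cm²/s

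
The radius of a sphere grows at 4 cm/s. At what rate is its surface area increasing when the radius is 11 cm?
352π cm²/s

S = 4πr²
dS/dt = dS/dr · dr/dt = 8πr · 4
At r = 11: dS/dt = 352π cm²/s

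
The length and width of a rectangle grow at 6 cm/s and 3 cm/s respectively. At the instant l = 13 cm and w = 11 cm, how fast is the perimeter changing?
18 cm/s

P = 2(l + w)
dP/dt = 2(dl/dt + dw/dt) = 2(6 + 3) = 18 cm/s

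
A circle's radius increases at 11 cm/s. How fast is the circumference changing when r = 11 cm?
22π cm/s

C = 2πr
dC/dt = 2π · dr/dt = 2π · 11 = 22π cm/s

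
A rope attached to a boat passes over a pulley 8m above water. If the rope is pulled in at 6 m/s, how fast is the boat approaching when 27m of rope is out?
162√665/665 ≈ 6.282 m/s

rope² = x² + 8²
x = √(27² - 8²) = √665
dx/dt = (rope/x) · d(rope)/dt = (27/√665) · (-6) = -162√665/665 m/s
The boat approaches at 162√665/665 ≈ 6.282 m/s.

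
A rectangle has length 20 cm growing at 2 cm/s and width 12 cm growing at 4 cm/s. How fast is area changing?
104 cm²/s

A = lw
dA/dt = w·dl/dt + l·dw/dt = 12·2 + 20·4 = 104 cm²/s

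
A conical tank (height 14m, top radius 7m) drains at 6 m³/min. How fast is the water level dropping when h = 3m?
8/(3π) ≈ 0.8488 m/min

r/h = 7/14, so r = (1/2)h
V = (1/3)πr²h = (1/3)π((1/2)h)²h = (1/12)πh³
dV/dh = (1/4)πh²
dh/dt = (dV/dt)/(dV/dh) = -6/((1/4)π·3²) = -8/(3π) m/min
The level is dropping at 8/(3π) ≈ 0.8488 m/min.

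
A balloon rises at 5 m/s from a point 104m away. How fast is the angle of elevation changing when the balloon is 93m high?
0.026715 rad/s

tan(θ) = y/104
sec²(θ) · dθ/dt = (1/104) · dy/dt
dθ/dt = cos²(θ)/104 · 5 = 104/(104² + 93²) · 5
dθ/dt = 0.026715 rad/s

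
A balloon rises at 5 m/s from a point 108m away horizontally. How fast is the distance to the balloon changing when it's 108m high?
5√2/2 ≈ 3.536 m/s

z² = 108² + y²
z = √(108² + 108²) = 108√2
dz/dt = y/z · dy/dt = 108/(108√2) · 5 = 5√2/2 ≈ 3.536 m/s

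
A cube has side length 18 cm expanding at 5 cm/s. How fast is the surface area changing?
1080 cm²/s

A = 6s²
dA/dt = 12s · ds/dt = 12·18·5 = 1080 cm²/s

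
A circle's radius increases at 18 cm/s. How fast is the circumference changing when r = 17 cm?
36π cm/s

C = 2πr
dC/dt = 2π · dr/dt = 2π · 18 = 36π cm/s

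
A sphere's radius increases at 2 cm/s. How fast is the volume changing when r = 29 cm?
6728π cm³/s

V = (4/3)πr³
dV/dt = dV/dr · dr/dt = 4πr² · 2
At r = 29: dV/dt = 6728π cm³/s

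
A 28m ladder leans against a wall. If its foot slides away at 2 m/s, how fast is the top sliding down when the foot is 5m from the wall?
10√759/759 ≈ 0.363 m/s

x² + y² = 28²
2x·dx/dt + 2y·dy/dt = 0
dy/dt = -x/y · dx/dt = -5/√759 · 2 = -10√759/759 m/s
The top is descending at 10√759/759 ≈ 0.363 m/s.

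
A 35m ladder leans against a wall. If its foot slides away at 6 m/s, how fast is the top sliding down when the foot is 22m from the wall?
44√741/247 ≈ 4.849 m/s

x² + y² = 35²
2x·dx/dt + 2y·dy/dt = 0
dy/dt = -x/y · dx/dt = -22/√741 · 6 = -44√741/247 m/s
The top is descending at 44√741/247 ≈ 4.849 m/s.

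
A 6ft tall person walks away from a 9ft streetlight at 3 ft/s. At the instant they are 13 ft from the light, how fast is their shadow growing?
6 ft/s

By similar triangles: 9/(x+s) = 6/s
Solving: s = 6x/3
ds/dt = 6/3 · dx/dt = 2 · 3 = 6 ft/s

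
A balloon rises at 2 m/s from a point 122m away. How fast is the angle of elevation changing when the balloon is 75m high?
0.011897 rad/s

tan(θ) = y/122
sec²(θ) · dθ/dt = (1/122) · dy/dt
dθ/dt = cos²(θ)/122 · 2 = 122/(122² + 75²) · 2
dθ/dt = 0.011897 rad/s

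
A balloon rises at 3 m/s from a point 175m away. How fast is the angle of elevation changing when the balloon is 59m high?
0.015393 rad/s

tan(θ) = y/175
sec²(θ) · dθ/dt = (1/175) · dy/dt
dθ/dt = cos²(θ)/175 · 3 = 175/(175² + 59²) · 3
dθ/dt = 0.015393 rad/s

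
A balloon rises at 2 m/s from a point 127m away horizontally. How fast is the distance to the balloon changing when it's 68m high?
136√20753/20753 ≈ 0.9441 m/s

z² = 127² + y²
z = √(127² + 68²) = √20753
dz/dt = y/z · dy/dt = 68/√20753 · 2 = 136√20753/20753 ≈ 0.9441 m/s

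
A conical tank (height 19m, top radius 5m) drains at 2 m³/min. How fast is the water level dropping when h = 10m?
361/(1250π) ≈ 0.09193 m/min

r/h = 5/19, so r = (5/19)h
V = (1/3)πr²h = (1/3)π((5/19)h)²h = (25/1083)πh³
dV/dh = (25/361)πh²
dh/dt = (dV/dt)/(dV/dh) = -2/((25/361)π·10²) = -361/(1250π) m/min
The level is dropping at 361/(1250π) ≈ 0.09193 m/min.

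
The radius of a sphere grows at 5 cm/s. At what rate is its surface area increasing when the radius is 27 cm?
1080π cm²/s

S = 4πr²
dS/dt = dS/dr · dr/dt = 8πr · 5
At r = 27: dS/dt = 1080π cm²/s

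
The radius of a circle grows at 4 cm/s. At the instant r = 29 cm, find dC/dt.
8π cm/s

C = 2πr
dC/dt = 2π · dr/dt = 2π · 4 = 8π cm/s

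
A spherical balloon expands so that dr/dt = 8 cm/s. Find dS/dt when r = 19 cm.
1216π cm²/s

S = 4πr²
dS/dt = dS/dr · dr/dt = 8πr · 8
At r = 19: dS/dt = 1216π cm²/s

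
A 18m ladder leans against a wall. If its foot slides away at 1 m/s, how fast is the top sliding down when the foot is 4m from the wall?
2√77/77 ≈ 0.2279 m/s

x² + y² = 18²
2x·dx/dt + 2y·dy/dt = 0
dy/dt = -x/y · dx/dt = -4/(2√77) · 1 = -2√77/77 m/s
The top is descending at 2√77/77 ≈ 0.2279 m/s.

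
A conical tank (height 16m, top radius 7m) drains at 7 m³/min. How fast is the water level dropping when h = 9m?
256/(567π) ≈ 0.1437 m/min

r/h = 7/16, so r = (7/16)h
V = (1/3)πr²h = (1/3)π((7/16)h)²h = (49/768)πh³
dV/dh = (49/256)πh²
dh/dt = (dV/dt)/(dV/dh) = -7/((49/256)π·9²) = -256/(567π) m/min
The level is dropping at 256/(567π) ≈ 0.1437 m/min.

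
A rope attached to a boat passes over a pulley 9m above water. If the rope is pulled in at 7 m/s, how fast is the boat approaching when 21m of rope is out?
49√10/20 ≈ 7.748 m/s

rope² = x² + 9²
x = √(21² - 9²) = 6√10
dx/dt = (rope/x) · d(rope)/dt = (21/(6√10)) · (-7) = -49√10/20 m/s
The boat approaches at 49√10/20 ≈ 7.748 m/s.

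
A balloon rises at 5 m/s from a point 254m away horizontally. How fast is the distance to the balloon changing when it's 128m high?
64√809/809 ≈ 2.25 m/s

z² = 254² + y²
z = √(254² + 128²) = 10√809
dz/dt = y/z · dy/dt = 128/(10√809) · 5 = 64√809/809 ≈ 2.25 m/s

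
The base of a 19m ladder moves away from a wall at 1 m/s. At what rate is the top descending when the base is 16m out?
16√105/105 ≈ 1.561 m/s

x² + y² = 19²
2x·dx/dt + 2y·dy/dt = 0
dy/dt = -x/y · dx/dt = -16/√105 · 1 = -16√105/105 m/s
The top is descending at 16√105/105 ≈ 1.561 m/s.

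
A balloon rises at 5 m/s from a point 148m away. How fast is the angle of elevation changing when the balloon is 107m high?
0.022187 rad/s

tan(θ) = y/148
sec²(θ) · dθ/dt = (1/148) · dy/dt
dθ/dt = cos²(θ)/148 · 5 = 148/(148² + 107²) · 5
dθ/dt = 0.022187 rad/s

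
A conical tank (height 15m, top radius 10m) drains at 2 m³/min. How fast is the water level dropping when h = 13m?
9/(338π) ≈ 0.008476 m/min

r/h = 10/15, so r = (2/3)h
V = (1/3)πr²h = (1/3)π((2/3)h)²h = (4/27)πh³
dV/dh = (4/9)πh²
dh/dt = (dV/dt)/(dV/dh) = -2/((4/9)π·13²) = -9/(338π) m/min
The level is dropping at 9/(338π) ≈ 0.008476 m/min.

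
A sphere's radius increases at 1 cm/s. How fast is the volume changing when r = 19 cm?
1444π cm³/s

V = (4/3)πr³
dV/dt = dV/dr · dr/dt = 4πr² · 1
At r = 19: dV/dt = 1444π cm³/s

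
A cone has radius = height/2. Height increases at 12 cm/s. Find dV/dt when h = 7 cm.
147π cm³/s

V = (1/3)π(h/2)²h = πh³/12
dV/dt = πh²/4 · 12
At h = 7: dV/dt = 147π cm³/s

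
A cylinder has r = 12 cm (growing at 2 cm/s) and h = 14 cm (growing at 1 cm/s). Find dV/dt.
816π cm³/s

V = πr²h
dV/dt = 2πrh·dr/dt + πr²·dh/dt
= 2π(12)(14)(2) + π(12)²(1)
= 816π cm³/s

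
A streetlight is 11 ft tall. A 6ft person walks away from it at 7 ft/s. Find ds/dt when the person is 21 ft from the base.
42/5 ft/s

By similar triangles: 11/(x+s) = 6/s
Solving: s = 6x/5
ds/dt = 6/5 · dx/dt = 6/5 · 7 = 42/5 ft/s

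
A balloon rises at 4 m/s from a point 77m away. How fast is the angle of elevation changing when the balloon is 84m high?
0.02372 rad/s

tan(θ) = y/77
sec²(θ) · dθ/dt = (1/77) · dy/dt
dθ/dt = cos²(θ)/77 · 4 = 77/(77² + 84²) · 4
dθ/dt = 0.02372 rad/s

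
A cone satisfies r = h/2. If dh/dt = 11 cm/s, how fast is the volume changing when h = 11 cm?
1331π/4 cm³/s

V = (1/3)π(h/2)²h = πh³/12
dV/dt = πh²/4 · 11
At h = 11: dV/dt = 1331π/4 cm³/s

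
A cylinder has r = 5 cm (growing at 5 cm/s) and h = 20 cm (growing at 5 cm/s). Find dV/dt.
1125π cm³/s

V = πr²h
dV/dt = 2πrh·dr/dt + πr²·dh/dt
= 2π(5)(20)(5) + π(5)²(5)
= 1125π cm³/s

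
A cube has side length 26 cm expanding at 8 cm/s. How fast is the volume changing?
16224 cm³/s

V = s³
dV/dt = 3s² · ds/dt = 3·26²·8 = 16224 cm³/s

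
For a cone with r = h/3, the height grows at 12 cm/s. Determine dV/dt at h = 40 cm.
6400π/3 cm³/s

V = (1/3)π(h/3)²h = πh³/27
dV/dt = πh²/9 · 12
At h = 40: dV/dt = 6400π/3 cm³/s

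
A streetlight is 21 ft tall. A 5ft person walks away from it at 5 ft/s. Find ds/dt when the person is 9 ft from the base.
25/16 ft/s

By similar triangles: 21/(x+s) = 5/s
Solving: s = 5x/16
ds/dt = 5/16 · dx/dt = 5/16 · 5 = 25/16 ft/s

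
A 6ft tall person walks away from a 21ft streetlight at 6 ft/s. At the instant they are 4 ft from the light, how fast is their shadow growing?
12/5 ft/s

By similar triangles: 21/(x+s) = 6/s
Solving: s = 6x/15
ds/dt = 6/15 · dx/dt = 2/5 · 6 = 12/5 ft/s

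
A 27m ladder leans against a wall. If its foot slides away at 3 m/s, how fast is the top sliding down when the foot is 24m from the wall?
24√17/17 ≈ 5.821 m/s

x² + y² = 27²
2x·dx/dt + 2y·dy/dt = 0
dy/dt = -x/y · dx/dt = -24/(3√17) · 3 = -24√17/17 m/s
The top is descending at 24√17/17 ≈ 5.821 m/s.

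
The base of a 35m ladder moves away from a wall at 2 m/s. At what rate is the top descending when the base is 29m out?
29√6/24 ≈ 2.96 m/s

x² + y² = 35²
2x·dx/dt + 2y·dy/dt = 0
dy/dt = -x/y · dx/dt = -29/(8√6) · 2 = -29√6/24 m/s
The top is descending at 29√6/24 ≈ 2.96 m/s.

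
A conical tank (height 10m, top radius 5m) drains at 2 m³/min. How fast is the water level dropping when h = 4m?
1/(2π) ≈ 0.1592 m/min

r/h = 5/10, so r = (1/2)h
V = (1/3)πr²h = (1/3)π((1/2)h)²h = (1/12)πh³
dV/dh = (1/4)πh²
dh/dt = (dV/dt)/(dV/dh) = -2/((1/4)π·4²) = -1/(2π) m/min
The level is dropping at 1/(2π) ≈ 0.1592 m/min.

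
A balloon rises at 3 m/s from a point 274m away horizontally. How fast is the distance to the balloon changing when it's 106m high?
159√21578/21578 ≈ 1.082 m/s

z² = 274² + y²
z = √(274² + 106²) = 2√21578
dz/dt = y/z · dy/dt = 106/(2√21578) · 3 = 159√21578/21578 ≈ 1.082 m/s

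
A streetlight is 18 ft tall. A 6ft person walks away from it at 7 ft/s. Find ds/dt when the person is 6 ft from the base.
7/2 ft/s

By similar triangles: 18/(x+s) = 6/s
Solving: s = 6x/12
ds/dt = 6/12 · dx/dt = 1/2 · 7 = 7/2 ft/s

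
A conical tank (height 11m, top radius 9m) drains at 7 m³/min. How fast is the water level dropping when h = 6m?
847/(2916π) ≈ 0.09246 m/min

r/h = 9/11, so r = (9/11)h
V = (1/3)πr²h = (1/3)π((9/11)h)²h = (27/121)πh³
dV/dh = (81/121)πh²
dh/dt = (dV/dt)/(dV/dh) = -7/((81/121)π·6²) = -847/(2916π) m/min
The level is dropping at 847/(2916π) ≈ 0.09246 m/min.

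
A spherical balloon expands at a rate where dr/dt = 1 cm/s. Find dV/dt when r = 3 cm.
36π cm³/s

V = (4/3)πr³
dV/dt = dV/dr · dr/dt = 4πr² · 1
At r = 3: dV/dt = 36π cm³/s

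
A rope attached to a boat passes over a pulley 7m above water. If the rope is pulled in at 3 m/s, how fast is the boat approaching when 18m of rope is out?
54√11/55 ≈ 3.256 m/s

rope² = x² + 7²
x = √(18² - 7²) = 5√11
dx/dt = (rope/x) · d(rope)/dt = (18/(5√11)) · (-3) = -54√11/55 m/s
The boat approaches at 54√11/55 ≈ 3.256 m/s.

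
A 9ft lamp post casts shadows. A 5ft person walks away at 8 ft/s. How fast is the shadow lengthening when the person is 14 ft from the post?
10 ft/s

By similar triangles: 9/(x+s) = 5/s
Solving: s = 5x/4
ds/dt = 5/4 · dx/dt = 5/4 · 8 = 10 ft/s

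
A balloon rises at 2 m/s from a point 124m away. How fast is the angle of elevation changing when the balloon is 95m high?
0.010164 rad/s

tan(θ) = y/124
sec²(θ) · dθ/dt = (1/124) · dy/dt
dθ/dt = cos²(θ)/124 · 2 = 124/(124² + 95²) · 2
dθ/dt = 0.010164 rad/s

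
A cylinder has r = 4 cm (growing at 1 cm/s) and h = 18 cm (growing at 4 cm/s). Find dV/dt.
208π cm³/s

V = πr²h
dV/dt = 2πrh·dr/dt + πr²·dh/dt
= 2π(4)(18)(1) + π(4)²(4)
= 208π cm³/s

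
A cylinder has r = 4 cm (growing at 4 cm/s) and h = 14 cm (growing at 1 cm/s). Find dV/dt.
464π cm³/s

V = πr²h
dV/dt = 2πrh·dr/dt + πr²·dh/dt
= 2π(4)(14)(4) + π(4)²(1)
= 464π cm³/s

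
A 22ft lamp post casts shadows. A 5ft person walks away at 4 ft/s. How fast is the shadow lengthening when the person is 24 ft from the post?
20/17 ft/s

By similar triangles: 22/(x+s) = 5/s
Solving: s = 5x/17
ds/dt = 5/17 · dx/dt = 5/17 · 4 = 20/17 ft/s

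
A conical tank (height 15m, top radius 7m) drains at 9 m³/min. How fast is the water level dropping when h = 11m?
2025/(5929π) ≈ 0.1087 m/min

r/h = 7/15, so r = (7/15)h
V = (1/3)πr²h = (1/3)π((7/15)h)²h = (49/675)πh³
dV/dh = (49/225)πh²
dh/dt = (dV/dt)/(dV/dh) = -9/((49/225)π·11²) = -2025/(5929π) m/min
The level is dropping at 2025/(5929π) ≈ 0.1087 m/min.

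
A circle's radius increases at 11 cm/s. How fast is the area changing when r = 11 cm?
242π cm²/s

A = πr²
dA/dt = 2πr · dr/dt = 2π(11)(11) = 242π cm²/s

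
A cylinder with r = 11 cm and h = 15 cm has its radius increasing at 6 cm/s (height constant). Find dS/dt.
444π cm²/s

S = 2πrh + 2πr² (lateral + bases)
dS/dt = (2πh + 4πr)·dr/dt = (2π·15 + 4π·11)·6
= 444π cm²/s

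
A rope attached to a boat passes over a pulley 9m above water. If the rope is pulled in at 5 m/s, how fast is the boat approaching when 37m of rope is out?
185√322/644 ≈ 5.155 m/s

rope² = x² + 9²
x = √(37² - 9²) = 2√322
dx/dt = (rope/x) · d(rope)/dt = (37/(2√322)) · (-5) = -185√322/644 m/s
The boat approaches at 185√322/644 ≈ 5.155 m/s.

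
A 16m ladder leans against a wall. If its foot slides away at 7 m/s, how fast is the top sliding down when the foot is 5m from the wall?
5√231/33 ≈ 2.303 m/s

x² + y² = 16²
2x·dx/dt + 2y·dy/dt = 0
dy/dt = -x/y · dx/dt = -5/√231 · 7 = -5√231/33 m/s
The top is descending at 5√231/33 ≈ 2.303 m/s.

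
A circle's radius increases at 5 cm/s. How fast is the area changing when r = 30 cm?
300π cm²/s

A = πr²
dA/dt = 2πr · dr/dt = 2π(30)(5) = 300π cm²/s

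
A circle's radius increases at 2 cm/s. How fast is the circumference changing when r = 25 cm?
4π cm/s

C = 2πr
dC/dt = 2π · dr/dt = 2π · 2 = 4π cm/s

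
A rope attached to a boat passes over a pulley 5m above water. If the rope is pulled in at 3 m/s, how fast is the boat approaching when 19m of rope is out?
19√21/28 ≈ 3.11 m/s

rope² = x² + 5²
x = √(19² - 5²) = 4√21
dx/dt = (rope/x) · d(rope)/dt = (19/(4√21)) · (-3) = -19√21/28 m/s
The boat approaches at 19√21/28 ≈ 3.11 m/s.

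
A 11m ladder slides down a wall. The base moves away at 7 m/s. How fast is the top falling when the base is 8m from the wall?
56√57/57 ≈ 7.417 m/s

x² + y² = 11²
2x·dx/dt + 2y·dy/dt = 0
dy/dt = -x/y · dx/dt = -8/√57 · 7 = -56√57/57 m/s
The top is descending at 56√57/57 ≈ 7.417 m/s.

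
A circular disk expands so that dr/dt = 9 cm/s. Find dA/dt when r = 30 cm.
540π cm²/s

A = πr²
dA/dt = 2πr · dr/dt = 2π(30)(9) = 540π cm²/s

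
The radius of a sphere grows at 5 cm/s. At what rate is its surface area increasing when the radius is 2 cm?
80π cm²/s

S = 4πr²
dS/dt = dS/dr · dr/dt = 8πr · 5
At r = 2: dS/dt = 80π cm²/s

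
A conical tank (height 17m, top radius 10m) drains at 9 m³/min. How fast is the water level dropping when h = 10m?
2601/(10000π) ≈ 0.08279 m/min

r/h = 10/17, so r = (10/17)h
V = (1/3)πr²h = (1/3)π((10/17)h)²h = (100/867)πh³
dV/dh = (100/289)πh²
dh/dt = (dV/dt)/(dV/dh) = -9/((100/289)π·10²) = -2601/(10000π) m/min
The level is dropping at 2601/(10000π) ≈ 0.08279 m/min.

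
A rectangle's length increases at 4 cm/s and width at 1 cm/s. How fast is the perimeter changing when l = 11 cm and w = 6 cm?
10 cm/s

P = 2(l + w)
dP/dt = 2(dl/dt + dw/dt) = 2(4 + 1) = 10 cm/s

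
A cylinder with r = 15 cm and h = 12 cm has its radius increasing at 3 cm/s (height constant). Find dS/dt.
252π cm²/s

S = 2πrh + 2πr² (lateral + bases)
dS/dt = (2πh + 4πr)·dr/dt = (2π·12 + 4π·15)·3
= 252π cm²/s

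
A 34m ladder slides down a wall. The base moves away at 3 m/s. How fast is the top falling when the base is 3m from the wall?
9√1147/1147 ≈ 0.2657 m/s

x² + y² = 34²
2x·dx/dt + 2y·dy/dt = 0
dy/dt = -x/y · dx/dt = -3/√1147 · 3 = -9√1147/1147 m/s
The top is descending at 9√1147/1147 ≈ 0.2657 m/s.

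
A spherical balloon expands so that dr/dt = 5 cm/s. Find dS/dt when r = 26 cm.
1040π cm²/s

S = 4πr²
dS/dt = dS/dr · dr/dt = 8πr · 5
At r = 26: dS/dt = 1040π cm²/s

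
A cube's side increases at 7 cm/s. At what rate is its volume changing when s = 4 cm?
336 cm³/s

V = s³
dV/dt = 3s² · ds/dt = 3·4²·7 = 336 cm³/s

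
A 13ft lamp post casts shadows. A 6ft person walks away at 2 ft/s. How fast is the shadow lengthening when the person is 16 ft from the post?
12/7 ft/s

By similar triangles: 13/(x+s) = 6/s
Solving: s = 6x/7
ds/dt = 6/7 · dx/dt = 6/7 · 2 = 12/7 ft/s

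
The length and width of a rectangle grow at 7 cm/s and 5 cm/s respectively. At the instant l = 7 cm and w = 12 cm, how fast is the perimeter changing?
24 cm/s

P = 2(l + w)
dP/dt = 2(dl/dt + dw/dt) = 2(7 + 5) = 24 cm/s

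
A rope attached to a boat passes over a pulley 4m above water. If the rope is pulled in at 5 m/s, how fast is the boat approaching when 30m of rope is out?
75√221/221 ≈ 5.045 m/s

rope² = x² + 4²
x = √(30² - 4²) = 2√221
dx/dt = (rope/x) · d(rope)/dt = (30/(2√221)) · (-5) = -75√221/221 m/s
The boat approaches at 75√221/221 ≈ 5.045 m/s.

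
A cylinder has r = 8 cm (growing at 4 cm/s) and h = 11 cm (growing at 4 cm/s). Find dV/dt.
960π cm³/s

V = πr²h
dV/dt = 2πrh·dr/dt + πr²·dh/dt
= 2π(8)(11)(4) + π(8)²(4)
= 960π cm³/s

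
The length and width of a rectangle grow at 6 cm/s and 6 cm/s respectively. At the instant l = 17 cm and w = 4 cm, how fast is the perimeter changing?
24 cm/s

P = 2(l + w)
dP/dt = 2(dl/dt + dw/dt) = 2(6 + 6) = 24 cm/s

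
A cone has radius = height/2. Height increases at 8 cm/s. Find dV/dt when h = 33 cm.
2178π cm³/s

V = (1/3)π(h/2)²h = πh³/12
dV/dt = πh²/4 · 8
At h = 33: dV/dt = 2178π cm³/s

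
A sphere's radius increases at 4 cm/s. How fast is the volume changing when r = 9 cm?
1296π cm³/s

V = (4/3)πr³
dV/dt = dV/dr · dr/dt = 4πr² · 4
At r = 9: dV/dt = 1296π cm³/s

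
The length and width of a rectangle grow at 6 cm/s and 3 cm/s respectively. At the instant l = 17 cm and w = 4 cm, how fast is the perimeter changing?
18 cm/s

P = 2(l + w)
dP/dt = 2(dl/dt + dw/dt) = 2(6 + 3) = 18 cm/s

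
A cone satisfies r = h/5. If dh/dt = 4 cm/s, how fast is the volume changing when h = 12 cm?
576π/25 cm³/s

V = (1/3)π(h/5)²h = πh³/75
dV/dt = πh²/25 · 4
At h = 12: dV/dt = 576π/25 cm³/s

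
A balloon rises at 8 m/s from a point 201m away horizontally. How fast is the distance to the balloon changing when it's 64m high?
512√44497/44497 ≈ 2.427 m/s

z² = 201² + y²
z = √(201² + 64²) = √44497
dz/dt = y/z · dy/dt = 64/√44497 · 8 = 512√44497/44497 ≈ 2.427 m/s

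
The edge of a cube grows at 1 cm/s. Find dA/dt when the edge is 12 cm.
144 cm²/s

A = 6s²
dA/dt = 12s · ds/dt = 12·12·1 = 144 cm²/s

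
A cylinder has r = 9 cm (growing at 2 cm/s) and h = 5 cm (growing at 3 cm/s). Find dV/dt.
423π cm³/s

V = πr²h
dV/dt = 2πrh·dr/dt + πr²·dh/dt
= 2π(9)(5)(2) + π(9)²(3)
= 423π cm³/s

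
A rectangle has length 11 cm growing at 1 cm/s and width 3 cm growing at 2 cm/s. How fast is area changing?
25 cm²/s

A = lw
dA/dt = w·dl/dt + l·dw/dt = 3·1 + 11·2 = 25 cm²/s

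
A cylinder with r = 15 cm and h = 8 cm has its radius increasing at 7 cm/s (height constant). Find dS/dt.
532π cm²/s

S = 2πrh + 2πr² (lateral + bases)
dS/dt = (2πh + 4πr)·dr/dt = (2π·8 + 4π·15)·7
= 532π cm²/s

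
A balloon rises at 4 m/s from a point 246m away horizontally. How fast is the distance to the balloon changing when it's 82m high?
2√10/5 ≈ 1.265 m/s

z² = 246² + y²
z = √(246² + 82²) = 82√10
dz/dt = y/z · dy/dt = 82/(82√10) · 4 = 2√10/5 ≈ 1.265 m/s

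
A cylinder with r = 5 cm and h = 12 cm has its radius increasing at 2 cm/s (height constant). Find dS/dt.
88π cm²/s

S = 2πrh + 2πr² (lateral + bases)
dS/dt = (2πh + 4πr)·dr/dt = (2π·12 + 4π·5)·2
= 88π cm²/s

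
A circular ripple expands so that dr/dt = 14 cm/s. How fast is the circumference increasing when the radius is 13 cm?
28π cm/s

C = 2πr
dC/dt = 2π · dr/dt = 2π · 14 = 28π cm/s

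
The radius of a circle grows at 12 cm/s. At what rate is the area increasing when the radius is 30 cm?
720π cm²/s

A = πr²
dA/dt = 2πr · dr/dt = 2π(30)(12) = 720π cm²/s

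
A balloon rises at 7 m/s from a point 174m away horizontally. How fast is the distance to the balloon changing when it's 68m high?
238√349/1745 ≈ 2.548 m/s

z² = 174² + y²
z = √(174² + 68²) = 10√349
dz/dt = y/z · dy/dt = 68/(10√349) · 7 = 238√349/1745 ≈ 2.548 m/s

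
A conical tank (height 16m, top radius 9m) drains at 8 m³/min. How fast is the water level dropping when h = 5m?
2048/(2025π) ≈ 0.3219 m/min

r/h = 9/16, so r = (9/16)h
V = (1/3)πr²h = (1/3)π((9/16)h)²h = (27/256)πh³
dV/dh = (81/256)πh²
dh/dt = (dV/dt)/(dV/dh) = -8/((81/256)π·5²) = -2048/(2025π) m/min
The level is dropping at 2048/(2025π) ≈ 0.3219 m/min.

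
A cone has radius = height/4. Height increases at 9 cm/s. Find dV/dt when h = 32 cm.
576π cm³/s

V = (1/3)π(h/4)²h = πh³/48
dV/dt = πh²/16 · 9
At h = 32: dV/dt = 576π cm³/s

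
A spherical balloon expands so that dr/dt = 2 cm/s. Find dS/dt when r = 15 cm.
240π cm²/s

S = 4πr²
dS/dt = dS/dr · dr/dt = 8πr · 2
At r = 15: dS/dt = 240π cm²/s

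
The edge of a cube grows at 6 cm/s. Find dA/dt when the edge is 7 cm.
504 cm²/s

A = 6s²
dA/dt = 12s · ds/dt = 12·7·6 = 504 cm²/s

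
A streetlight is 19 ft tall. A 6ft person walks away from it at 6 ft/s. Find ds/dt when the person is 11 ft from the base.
36/13 ft/s

By similar triangles: 19/(x+s) = 6/s
Solving: s = 6x/13
ds/dt = 6/13 · dx/dt = 6/13 · 6 = 36/13 ft/s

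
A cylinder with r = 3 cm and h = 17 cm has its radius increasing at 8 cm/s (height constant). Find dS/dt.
368π cm²/s

S = 2πrh + 2πr² (lateral + bases)
dS/dt = (2πh + 4πr)·dr/dt = (2π·17 + 4π·3)·8
= 368π cm²/s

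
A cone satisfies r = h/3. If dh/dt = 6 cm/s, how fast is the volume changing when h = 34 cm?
2312π/3 cm³/s

V = (1/3)π(h/3)²h = πh³/27
dV/dt = πh²/9 · 6
At h = 34: dV/dt = 2312π/3 cm³/s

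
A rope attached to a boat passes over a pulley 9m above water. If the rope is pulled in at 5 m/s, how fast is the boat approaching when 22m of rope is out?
110√403/403 ≈ 5.479 m/s

rope² = x² + 9²
x = √(22² - 9²) = √403
dx/dt = (rope/x) · d(rope)/dt = (22/√403) · (-5) = -110√403/403 m/s
The boat approaches at 110√403/403 ≈ 5.479 m/s.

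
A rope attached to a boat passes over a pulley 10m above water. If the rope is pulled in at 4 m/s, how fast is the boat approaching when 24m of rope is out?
48√119/119 ≈ 4.4 m/s

rope² = x² + 10²
x = √(24² - 10²) = 2√119
dx/dt = (rope/x) · d(rope)/dt = (24/(2√119)) · (-4) = -48√119/119 m/s
The boat approaches at 48√119/119 ≈ 4.4 m/s.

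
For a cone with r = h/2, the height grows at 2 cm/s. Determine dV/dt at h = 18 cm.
162π cm³/s

V = (1/3)π(h/2)²h = πh³/12
dV/dt = πh²/4 · 2
At h = 18: dV/dt = 162π cm³/s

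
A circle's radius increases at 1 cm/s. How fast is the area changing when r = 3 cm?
6π cm²/s

A = πr²
dA/dt = 2πr · dr/dt = 2π(3)(1) = 6π cm²/s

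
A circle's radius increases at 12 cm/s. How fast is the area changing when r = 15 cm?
360π cm²/s

A = πr²
dA/dt = 2πr · dr/dt = 2π(15)(12) = 360π cm²/s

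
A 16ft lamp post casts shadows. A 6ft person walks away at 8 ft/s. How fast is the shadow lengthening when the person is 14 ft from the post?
24/5 ft/s

By similar triangles: 16/(x+s) = 6/s
Solving: s = 6x/10
ds/dt = 6/10 · dx/dt = 3/5 · 8 = 24/5 ft/s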